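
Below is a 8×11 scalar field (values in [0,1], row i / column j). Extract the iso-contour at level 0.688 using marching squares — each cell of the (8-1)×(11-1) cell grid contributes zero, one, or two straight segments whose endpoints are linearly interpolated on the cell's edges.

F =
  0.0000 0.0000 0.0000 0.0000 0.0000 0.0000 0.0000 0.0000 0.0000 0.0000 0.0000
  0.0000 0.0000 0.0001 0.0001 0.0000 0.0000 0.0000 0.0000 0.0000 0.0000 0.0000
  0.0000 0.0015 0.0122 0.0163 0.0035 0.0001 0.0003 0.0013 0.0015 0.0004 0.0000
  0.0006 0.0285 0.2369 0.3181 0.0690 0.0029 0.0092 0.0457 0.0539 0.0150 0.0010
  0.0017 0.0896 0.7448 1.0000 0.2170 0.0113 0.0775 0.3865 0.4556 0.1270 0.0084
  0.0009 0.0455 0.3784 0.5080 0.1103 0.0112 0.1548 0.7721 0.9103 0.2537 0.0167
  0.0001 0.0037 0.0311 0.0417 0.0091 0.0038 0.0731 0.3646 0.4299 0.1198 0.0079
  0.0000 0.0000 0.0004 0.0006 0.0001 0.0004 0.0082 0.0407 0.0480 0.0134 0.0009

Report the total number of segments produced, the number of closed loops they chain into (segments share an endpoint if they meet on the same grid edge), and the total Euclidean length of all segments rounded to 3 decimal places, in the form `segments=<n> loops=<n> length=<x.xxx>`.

cell (3,1): code 0100 → (3.888,2.000)–(4.000,1.913)
cell (3,2): code 1100 → (3.542,3.000)–(3.888,2.000)
cell (3,3): code 1000 → (4.000,3.398)–(3.542,3.000)
cell (4,1): code 0010 → (4.000,1.913)–(4.155,2.000)
cell (4,2): code 0011 → (4.155,2.000)–(4.634,3.000)
cell (4,3): code 0001 → (4.634,3.000)–(4.000,3.398)
cell (4,6): code 0100 → (4.782,7.000)–(5.000,6.864)
cell (4,7): code 1100 → (4.511,8.000)–(4.782,7.000)
cell (4,8): code 1000 → (5.000,8.339)–(4.511,8.000)
cell (5,6): code 0010 → (5.000,6.864)–(5.206,7.000)
cell (5,7): code 0011 → (5.206,7.000)–(5.463,8.000)
cell (5,8): code 0001 → (5.463,8.000)–(5.000,8.339)
total: 12 segments, chained into 2 closed loop(s), length Σ = 7.582567

segments=12 loops=2 length=7.583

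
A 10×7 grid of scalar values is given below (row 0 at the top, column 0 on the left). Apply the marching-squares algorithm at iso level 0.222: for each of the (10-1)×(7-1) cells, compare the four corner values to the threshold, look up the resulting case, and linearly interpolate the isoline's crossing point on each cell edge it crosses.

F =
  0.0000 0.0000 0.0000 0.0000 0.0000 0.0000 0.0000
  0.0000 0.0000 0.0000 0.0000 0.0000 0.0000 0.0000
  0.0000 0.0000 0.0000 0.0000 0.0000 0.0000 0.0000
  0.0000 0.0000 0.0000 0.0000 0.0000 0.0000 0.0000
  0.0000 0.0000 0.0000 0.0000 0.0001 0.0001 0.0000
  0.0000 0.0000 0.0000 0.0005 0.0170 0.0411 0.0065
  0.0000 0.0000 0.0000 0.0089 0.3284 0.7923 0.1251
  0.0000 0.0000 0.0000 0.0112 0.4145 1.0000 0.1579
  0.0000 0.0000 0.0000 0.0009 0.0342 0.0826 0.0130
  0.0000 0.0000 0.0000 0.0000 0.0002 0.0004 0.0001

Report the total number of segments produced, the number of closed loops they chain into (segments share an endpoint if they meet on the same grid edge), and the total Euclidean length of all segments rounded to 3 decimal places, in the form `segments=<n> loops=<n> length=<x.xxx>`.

segments=8 loops=1 length=7.723

cell (5,3): code 0100 → (5.658,4.000)–(6.000,3.667)
cell (5,4): code 1100 → (5.241,5.000)–(5.658,4.000)
cell (5,5): code 1000 → (6.000,5.855)–(5.241,5.000)
cell (6,3): code 0110 → (6.000,3.667)–(7.000,3.523)
cell (6,5): code 1001 → (7.000,5.924)–(6.000,5.855)
cell (7,3): code 0010 → (7.000,3.523)–(7.506,4.000)
cell (7,4): code 0011 → (7.506,4.000)–(7.848,5.000)
cell (7,5): code 0001 → (7.848,5.000)–(7.000,5.924)
total: 8 segments, chained into 1 closed loop(s), length Σ = 7.723405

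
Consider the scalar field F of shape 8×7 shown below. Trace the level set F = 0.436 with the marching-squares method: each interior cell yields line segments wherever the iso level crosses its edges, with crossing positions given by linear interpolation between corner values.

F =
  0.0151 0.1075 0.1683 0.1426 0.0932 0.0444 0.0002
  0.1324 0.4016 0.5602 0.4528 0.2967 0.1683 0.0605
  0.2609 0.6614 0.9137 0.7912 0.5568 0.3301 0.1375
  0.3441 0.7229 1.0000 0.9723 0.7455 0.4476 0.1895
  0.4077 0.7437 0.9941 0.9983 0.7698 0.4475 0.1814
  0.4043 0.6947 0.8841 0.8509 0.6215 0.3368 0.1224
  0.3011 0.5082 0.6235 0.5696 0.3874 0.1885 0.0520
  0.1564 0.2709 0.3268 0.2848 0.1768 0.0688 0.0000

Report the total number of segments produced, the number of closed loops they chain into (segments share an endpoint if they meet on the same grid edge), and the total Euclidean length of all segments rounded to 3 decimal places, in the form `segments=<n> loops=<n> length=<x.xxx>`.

cell (0,1): code 0100 → (0.683,2.000)–(1.000,1.217)
cell (0,2): code 1100 → (0.946,3.000)–(0.683,2.000)
cell (0,3): code 1000 → (1.000,3.108)–(0.946,3.000)
cell (1,0): code 0100 → (1.132,1.000)–(2.000,0.437)
cell (1,1): code 1110 → (1.000,1.217)–(1.132,1.000)
cell (1,3): code 1101 → (1.536,4.000)–(1.000,3.108)
cell (1,4): code 1000 → (2.000,4.533)–(1.536,4.000)
cell (2,0): code 0110 → (2.000,0.437)–(3.000,0.243)
cell (2,4): code 1101 → (2.901,5.000)–(2.000,4.533)
cell (2,5): code 1000 → (3.000,5.045)–(2.901,5.000)
cell (3,0): code 0110 → (3.000,0.243)–(4.000,0.084)
cell (3,5): code 1001 → (4.000,5.043)–(3.000,5.045)
cell (4,0): code 0110 → (4.000,0.084)–(5.000,0.109)
cell (4,4): code 1011 → (5.000,4.652)–(4.104,5.000)
cell (4,5): code 0001 → (4.104,5.000)–(4.000,5.043)
cell (5,0): code 0110 → (5.000,0.109)–(6.000,0.651)
cell (5,3): code 1011 → (6.000,3.733)–(5.792,4.000)
cell (5,4): code 0001 → (5.792,4.000)–(5.000,4.652)
cell (6,0): code 0010 → (6.000,0.651)–(6.304,1.000)
cell (6,1): code 0011 → (6.304,1.000)–(6.632,2.000)
cell (6,2): code 0011 → (6.632,2.000)–(6.469,3.000)
cell (6,3): code 0001 → (6.469,3.000)–(6.000,3.733)
total: 22 segments, chained into 1 closed loop(s), length Σ = 17.164355

segments=22 loops=1 length=17.164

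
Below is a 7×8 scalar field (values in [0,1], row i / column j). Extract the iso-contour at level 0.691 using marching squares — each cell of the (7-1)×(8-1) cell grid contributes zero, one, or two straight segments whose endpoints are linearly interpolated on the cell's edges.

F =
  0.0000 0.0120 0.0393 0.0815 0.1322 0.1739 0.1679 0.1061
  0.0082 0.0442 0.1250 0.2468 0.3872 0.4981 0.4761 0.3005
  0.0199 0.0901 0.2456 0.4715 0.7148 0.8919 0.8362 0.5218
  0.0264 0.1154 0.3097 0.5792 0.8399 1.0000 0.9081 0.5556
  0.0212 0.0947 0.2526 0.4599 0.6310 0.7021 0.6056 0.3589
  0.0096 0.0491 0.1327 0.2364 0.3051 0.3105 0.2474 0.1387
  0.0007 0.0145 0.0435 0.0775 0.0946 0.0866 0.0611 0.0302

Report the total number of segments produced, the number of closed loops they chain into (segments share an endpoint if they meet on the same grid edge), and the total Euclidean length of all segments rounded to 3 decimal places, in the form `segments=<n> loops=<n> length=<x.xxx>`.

segments=12 loops=1 length=8.907

cell (1,3): code 0100 → (1.927,4.000)–(2.000,3.902)
cell (1,4): code 1100 → (1.490,5.000)–(1.927,4.000)
cell (1,5): code 1100 → (1.597,6.000)–(1.490,5.000)
cell (1,6): code 1000 → (2.000,6.462)–(1.597,6.000)
cell (2,3): code 0110 → (2.000,3.902)–(3.000,3.429)
cell (2,6): code 1001 → (3.000,6.616)–(2.000,6.462)
cell (3,3): code 0010 → (3.000,3.429)–(3.713,4.000)
cell (3,4): code 0111 → (3.713,4.000)–(4.000,4.844)
cell (3,5): code 1011 → (4.000,5.115)–(3.718,6.000)
cell (3,6): code 0001 → (3.718,6.000)–(3.000,6.616)
cell (4,4): code 0010 → (4.000,4.844)–(4.028,5.000)
cell (4,5): code 0001 → (4.028,5.000)–(4.000,5.115)
total: 12 segments, chained into 1 closed loop(s), length Σ = 8.906898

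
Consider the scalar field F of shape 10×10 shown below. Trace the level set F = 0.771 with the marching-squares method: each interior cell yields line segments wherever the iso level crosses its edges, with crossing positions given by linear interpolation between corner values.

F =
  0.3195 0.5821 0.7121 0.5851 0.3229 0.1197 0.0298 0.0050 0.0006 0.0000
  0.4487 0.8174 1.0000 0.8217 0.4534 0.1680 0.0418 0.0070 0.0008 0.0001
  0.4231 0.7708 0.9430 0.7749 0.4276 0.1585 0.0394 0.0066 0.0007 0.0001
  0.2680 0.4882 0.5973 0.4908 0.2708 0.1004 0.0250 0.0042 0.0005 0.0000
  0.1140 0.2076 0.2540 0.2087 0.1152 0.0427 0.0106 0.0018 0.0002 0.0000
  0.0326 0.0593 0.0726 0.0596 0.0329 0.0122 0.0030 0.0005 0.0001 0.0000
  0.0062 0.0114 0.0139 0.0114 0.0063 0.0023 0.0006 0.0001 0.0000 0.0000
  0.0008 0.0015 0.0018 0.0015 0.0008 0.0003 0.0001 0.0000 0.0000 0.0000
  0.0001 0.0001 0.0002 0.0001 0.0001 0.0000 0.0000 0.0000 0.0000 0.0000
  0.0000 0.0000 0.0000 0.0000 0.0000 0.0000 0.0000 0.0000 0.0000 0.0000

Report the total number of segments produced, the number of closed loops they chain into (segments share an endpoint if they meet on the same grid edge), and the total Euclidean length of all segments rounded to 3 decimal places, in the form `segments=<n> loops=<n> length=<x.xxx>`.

cell (0,0): code 0100 → (0.803,1.000)–(1.000,0.874)
cell (0,1): code 1100 → (0.205,2.000)–(0.803,1.000)
cell (0,2): code 1100 → (0.786,3.000)–(0.205,2.000)
cell (0,3): code 1000 → (1.000,3.138)–(0.786,3.000)
cell (1,0): code 0010 → (1.000,0.874)–(1.996,1.000)
cell (1,1): code 0111 → (1.996,1.000)–(2.000,1.001)
cell (1,3): code 1001 → (2.000,3.011)–(1.000,3.138)
cell (2,1): code 0010 → (2.000,1.001)–(2.498,2.000)
cell (2,2): code 0011 → (2.498,2.000)–(2.014,3.000)
cell (2,3): code 0001 → (2.014,3.000)–(2.000,3.011)
total: 10 segments, chained into 1 closed loop(s), length Σ = 7.071052

segments=10 loops=1 length=7.071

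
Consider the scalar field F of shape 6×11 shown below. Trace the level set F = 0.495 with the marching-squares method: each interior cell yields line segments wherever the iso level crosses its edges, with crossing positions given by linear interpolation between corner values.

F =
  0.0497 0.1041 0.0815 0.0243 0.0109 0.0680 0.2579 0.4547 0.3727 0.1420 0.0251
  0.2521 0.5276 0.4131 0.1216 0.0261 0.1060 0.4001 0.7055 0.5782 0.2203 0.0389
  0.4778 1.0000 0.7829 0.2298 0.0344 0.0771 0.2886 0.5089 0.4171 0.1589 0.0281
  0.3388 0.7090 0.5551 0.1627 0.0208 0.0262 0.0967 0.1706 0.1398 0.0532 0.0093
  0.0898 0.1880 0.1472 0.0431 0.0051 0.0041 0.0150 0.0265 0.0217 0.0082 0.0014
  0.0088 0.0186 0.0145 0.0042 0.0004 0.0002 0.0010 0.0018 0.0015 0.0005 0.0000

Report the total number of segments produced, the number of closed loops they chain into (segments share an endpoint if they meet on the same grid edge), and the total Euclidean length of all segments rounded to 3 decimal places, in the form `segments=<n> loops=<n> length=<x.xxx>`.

segments=18 loops=2 length=13.125

cell (0,0): code 0100 → (0.923,1.000)–(1.000,0.882)
cell (0,1): code 1000 → (1.000,1.285)–(0.923,1.000)
cell (0,6): code 0100 → (0.161,7.000)–(1.000,6.311)
cell (0,7): code 1100 → (0.595,8.000)–(0.161,7.000)
cell (0,8): code 1000 → (1.000,8.232)–(0.595,8.000)
cell (1,0): code 0110 → (1.000,0.882)–(2.000,0.033)
cell (1,1): code 1101 → (1.221,2.000)–(1.000,1.285)
cell (1,2): code 1000 → (2.000,2.521)–(1.221,2.000)
cell (1,6): code 0110 → (1.000,6.311)–(2.000,6.937)
cell (1,7): code 1011 → (2.000,7.151)–(1.516,8.000)
cell (1,8): code 0001 → (1.516,8.000)–(1.000,8.232)
cell (2,0): code 0110 → (2.000,0.033)–(3.000,0.422)
cell (2,2): code 1001 → (3.000,2.153)–(2.000,2.521)
cell (2,6): code 0010 → (2.000,6.937)–(2.041,7.000)
cell (2,7): code 0001 → (2.041,7.000)–(2.000,7.151)
cell (3,0): code 0010 → (3.000,0.422)–(3.411,1.000)
cell (3,1): code 0011 → (3.411,1.000)–(3.147,2.000)
cell (3,2): code 0001 → (3.147,2.000)–(3.000,2.153)
total: 18 segments, chained into 2 closed loop(s), length Σ = 13.125439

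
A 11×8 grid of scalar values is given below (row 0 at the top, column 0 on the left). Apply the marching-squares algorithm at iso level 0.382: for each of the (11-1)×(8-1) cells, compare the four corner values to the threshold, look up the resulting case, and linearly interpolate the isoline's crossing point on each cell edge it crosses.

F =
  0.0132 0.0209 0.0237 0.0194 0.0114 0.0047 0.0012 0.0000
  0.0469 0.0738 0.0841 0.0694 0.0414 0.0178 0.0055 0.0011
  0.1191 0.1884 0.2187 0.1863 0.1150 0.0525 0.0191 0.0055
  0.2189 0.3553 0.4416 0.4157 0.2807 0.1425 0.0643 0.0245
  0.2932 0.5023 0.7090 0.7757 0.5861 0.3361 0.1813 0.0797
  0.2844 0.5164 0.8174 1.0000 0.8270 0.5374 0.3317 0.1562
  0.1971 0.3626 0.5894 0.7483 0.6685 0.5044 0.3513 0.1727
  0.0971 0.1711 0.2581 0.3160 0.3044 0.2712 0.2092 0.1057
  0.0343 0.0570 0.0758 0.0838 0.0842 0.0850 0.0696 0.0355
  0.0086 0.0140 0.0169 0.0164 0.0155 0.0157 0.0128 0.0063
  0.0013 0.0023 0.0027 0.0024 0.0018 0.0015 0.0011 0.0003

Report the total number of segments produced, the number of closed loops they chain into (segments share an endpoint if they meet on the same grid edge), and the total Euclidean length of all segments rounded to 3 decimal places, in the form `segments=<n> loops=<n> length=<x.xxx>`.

segments=18 loops=1 length=14.971

cell (2,1): code 0100 → (2.733,2.000)–(3.000,1.309)
cell (2,2): code 1100 → (2.853,3.000)–(2.733,2.000)
cell (2,3): code 1000 → (3.000,3.250)–(2.853,3.000)
cell (3,0): code 0100 → (3.182,1.000)–(4.000,0.425)
cell (3,1): code 1110 → (3.000,1.309)–(3.182,1.000)
cell (3,3): code 1101 → (3.332,4.000)–(3.000,3.250)
cell (3,4): code 1000 → (4.000,4.816)–(3.332,4.000)
cell (4,0): code 0110 → (4.000,0.425)–(5.000,0.421)
cell (4,4): code 1101 → (4.228,5.000)–(4.000,4.816)
cell (4,5): code 1000 → (5.000,5.755)–(4.228,5.000)
cell (5,0): code 0010 → (5.000,0.421)–(5.874,1.000)
cell (5,1): code 0111 → (5.874,1.000)–(6.000,1.086)
cell (5,5): code 1001 → (6.000,5.799)–(5.000,5.755)
cell (6,1): code 0010 → (6.000,1.086)–(6.626,2.000)
cell (6,2): code 0011 → (6.626,2.000)–(6.847,3.000)
cell (6,3): code 0011 → (6.847,3.000)–(6.787,4.000)
cell (6,4): code 0011 → (6.787,4.000)–(6.525,5.000)
cell (6,5): code 0001 → (6.525,5.000)–(6.000,5.799)
total: 18 segments, chained into 1 closed loop(s), length Σ = 14.971111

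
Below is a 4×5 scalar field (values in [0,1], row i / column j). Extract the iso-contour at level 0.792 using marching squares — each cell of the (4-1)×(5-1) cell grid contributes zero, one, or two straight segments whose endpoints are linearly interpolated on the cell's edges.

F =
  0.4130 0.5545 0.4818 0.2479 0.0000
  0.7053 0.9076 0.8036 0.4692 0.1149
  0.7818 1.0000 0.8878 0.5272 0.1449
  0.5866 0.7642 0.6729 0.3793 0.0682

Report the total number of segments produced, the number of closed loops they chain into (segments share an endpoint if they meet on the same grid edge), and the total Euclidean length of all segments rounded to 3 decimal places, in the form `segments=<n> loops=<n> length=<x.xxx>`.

cell (0,0): code 0100 → (0.673,1.000)–(1.000,0.429)
cell (0,1): code 1100 → (0.964,2.000)–(0.673,1.000)
cell (0,2): code 1000 → (1.000,2.035)–(0.964,2.000)
cell (1,0): code 0110 → (1.000,0.429)–(2.000,0.047)
cell (1,2): code 1001 → (2.000,2.266)–(1.000,2.035)
cell (2,0): code 0010 → (2.000,0.047)–(2.882,1.000)
cell (2,1): code 0011 → (2.882,1.000)–(2.446,2.000)
cell (2,2): code 0001 → (2.446,2.000)–(2.000,2.266)
total: 8 segments, chained into 1 closed loop(s), length Σ = 6.755673

segments=8 loops=1 length=6.756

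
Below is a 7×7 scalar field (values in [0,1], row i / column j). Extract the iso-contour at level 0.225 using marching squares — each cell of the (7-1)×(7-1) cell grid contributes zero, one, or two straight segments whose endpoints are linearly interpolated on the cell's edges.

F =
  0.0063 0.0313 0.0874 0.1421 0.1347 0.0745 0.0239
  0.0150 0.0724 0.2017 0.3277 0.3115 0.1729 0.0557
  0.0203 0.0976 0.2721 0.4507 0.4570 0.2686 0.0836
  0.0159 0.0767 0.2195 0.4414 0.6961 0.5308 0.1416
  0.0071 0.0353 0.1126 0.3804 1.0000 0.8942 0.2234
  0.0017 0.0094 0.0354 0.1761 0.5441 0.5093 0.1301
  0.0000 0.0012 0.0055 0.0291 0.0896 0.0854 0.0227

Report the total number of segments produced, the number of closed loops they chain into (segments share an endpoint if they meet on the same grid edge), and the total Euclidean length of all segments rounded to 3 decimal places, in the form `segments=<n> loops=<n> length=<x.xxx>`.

cell (0,2): code 0100 → (0.447,3.000)–(1.000,2.185)
cell (0,3): code 1100 → (0.511,4.000)–(0.447,3.000)
cell (0,4): code 1000 → (1.000,4.624)–(0.511,4.000)
cell (1,1): code 0100 → (1.331,2.000)–(2.000,1.730)
cell (1,2): code 1110 → (1.000,2.185)–(1.331,2.000)
cell (1,4): code 1101 → (1.544,5.000)–(1.000,4.624)
cell (1,5): code 1000 → (2.000,5.236)–(1.544,5.000)
cell (2,1): code 0010 → (2.000,1.730)–(2.895,2.000)
cell (2,2): code 0111 → (2.895,2.000)–(3.000,2.025)
cell (2,5): code 1001 → (3.000,5.786)–(2.000,5.236)
cell (3,2): code 0110 → (3.000,2.025)–(4.000,2.420)
cell (3,5): code 1001 → (4.000,5.998)–(3.000,5.786)
cell (4,2): code 0010 → (4.000,2.420)–(4.761,3.000)
cell (4,3): code 0111 → (4.761,3.000)–(5.000,3.133)
cell (4,5): code 1001 → (5.000,5.750)–(4.000,5.998)
cell (5,3): code 0010 → (5.000,3.133)–(5.702,4.000)
cell (5,4): code 0011 → (5.702,4.000)–(5.671,5.000)
cell (5,5): code 0001 → (5.671,5.000)–(5.000,5.750)
total: 18 segments, chained into 1 closed loop(s), length Σ = 14.719537

segments=18 loops=1 length=14.720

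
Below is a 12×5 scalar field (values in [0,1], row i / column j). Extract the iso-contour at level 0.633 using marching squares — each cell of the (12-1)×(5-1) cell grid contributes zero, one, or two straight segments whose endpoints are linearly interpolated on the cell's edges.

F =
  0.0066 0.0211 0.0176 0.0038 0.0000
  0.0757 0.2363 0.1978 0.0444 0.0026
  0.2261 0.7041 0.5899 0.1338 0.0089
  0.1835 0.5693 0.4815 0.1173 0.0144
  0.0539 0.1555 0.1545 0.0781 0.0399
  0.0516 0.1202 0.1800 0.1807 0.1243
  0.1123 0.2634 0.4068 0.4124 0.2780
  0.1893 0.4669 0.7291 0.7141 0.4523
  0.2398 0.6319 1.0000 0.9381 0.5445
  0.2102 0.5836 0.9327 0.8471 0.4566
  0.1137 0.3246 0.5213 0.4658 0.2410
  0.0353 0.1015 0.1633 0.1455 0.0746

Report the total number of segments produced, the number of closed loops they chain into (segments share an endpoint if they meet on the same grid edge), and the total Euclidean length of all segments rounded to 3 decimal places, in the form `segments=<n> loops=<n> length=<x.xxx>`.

segments=14 loops=2 length=11.345

cell (1,0): code 0100 → (1.848,1.000)–(2.000,0.851)
cell (1,1): code 1000 → (2.000,1.623)–(1.848,1.000)
cell (2,0): code 0010 → (2.000,0.851)–(2.527,1.000)
cell (2,1): code 0001 → (2.527,1.000)–(2.000,1.623)
cell (6,1): code 0100 → (6.702,2.000)–(7.000,1.633)
cell (6,2): code 1100 → (6.731,3.000)–(6.702,2.000)
cell (6,3): code 1000 → (7.000,3.310)–(6.731,3.000)
cell (7,1): code 0110 → (7.000,1.633)–(8.000,1.003)
cell (7,3): code 1001 → (8.000,3.775)–(7.000,3.310)
cell (8,1): code 0110 → (8.000,1.003)–(9.000,1.142)
cell (8,3): code 1001 → (9.000,3.548)–(8.000,3.775)
cell (9,1): code 0010 → (9.000,1.142)–(9.728,2.000)
cell (9,2): code 0011 → (9.728,2.000)–(9.562,3.000)
cell (9,3): code 0001 → (9.562,3.000)–(9.000,3.548)
total: 14 segments, chained into 2 closed loop(s), length Σ = 11.345268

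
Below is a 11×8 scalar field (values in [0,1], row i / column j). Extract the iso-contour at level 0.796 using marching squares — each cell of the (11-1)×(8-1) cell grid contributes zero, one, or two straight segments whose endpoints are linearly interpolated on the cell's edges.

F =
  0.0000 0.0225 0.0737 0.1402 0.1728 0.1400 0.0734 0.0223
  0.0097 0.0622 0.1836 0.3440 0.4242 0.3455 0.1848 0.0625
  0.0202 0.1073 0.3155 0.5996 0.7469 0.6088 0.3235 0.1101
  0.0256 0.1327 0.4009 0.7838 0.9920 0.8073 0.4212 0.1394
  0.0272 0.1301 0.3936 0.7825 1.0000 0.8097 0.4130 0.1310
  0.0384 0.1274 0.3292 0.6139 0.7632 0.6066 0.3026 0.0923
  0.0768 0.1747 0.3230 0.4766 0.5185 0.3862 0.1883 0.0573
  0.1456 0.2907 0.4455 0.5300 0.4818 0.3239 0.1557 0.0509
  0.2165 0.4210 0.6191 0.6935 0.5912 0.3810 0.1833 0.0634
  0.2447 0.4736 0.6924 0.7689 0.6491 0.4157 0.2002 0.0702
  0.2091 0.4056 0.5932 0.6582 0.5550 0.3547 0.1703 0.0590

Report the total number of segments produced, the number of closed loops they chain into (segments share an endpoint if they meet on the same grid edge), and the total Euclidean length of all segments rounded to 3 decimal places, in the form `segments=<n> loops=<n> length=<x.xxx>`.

segments=8 loops=1 length=7.171

cell (2,3): code 0100 → (2.200,4.000)–(3.000,3.059)
cell (2,4): code 1100 → (2.943,5.000)–(2.200,4.000)
cell (2,5): code 1000 → (3.000,5.029)–(2.943,5.000)
cell (3,3): code 0110 → (3.000,3.059)–(4.000,3.062)
cell (3,5): code 1001 → (4.000,5.035)–(3.000,5.029)
cell (4,3): code 0010 → (4.000,3.062)–(4.861,4.000)
cell (4,4): code 0011 → (4.861,4.000)–(4.067,5.000)
cell (4,5): code 0001 → (4.067,5.000)–(4.000,5.035)
total: 8 segments, chained into 1 closed loop(s), length Σ = 7.171104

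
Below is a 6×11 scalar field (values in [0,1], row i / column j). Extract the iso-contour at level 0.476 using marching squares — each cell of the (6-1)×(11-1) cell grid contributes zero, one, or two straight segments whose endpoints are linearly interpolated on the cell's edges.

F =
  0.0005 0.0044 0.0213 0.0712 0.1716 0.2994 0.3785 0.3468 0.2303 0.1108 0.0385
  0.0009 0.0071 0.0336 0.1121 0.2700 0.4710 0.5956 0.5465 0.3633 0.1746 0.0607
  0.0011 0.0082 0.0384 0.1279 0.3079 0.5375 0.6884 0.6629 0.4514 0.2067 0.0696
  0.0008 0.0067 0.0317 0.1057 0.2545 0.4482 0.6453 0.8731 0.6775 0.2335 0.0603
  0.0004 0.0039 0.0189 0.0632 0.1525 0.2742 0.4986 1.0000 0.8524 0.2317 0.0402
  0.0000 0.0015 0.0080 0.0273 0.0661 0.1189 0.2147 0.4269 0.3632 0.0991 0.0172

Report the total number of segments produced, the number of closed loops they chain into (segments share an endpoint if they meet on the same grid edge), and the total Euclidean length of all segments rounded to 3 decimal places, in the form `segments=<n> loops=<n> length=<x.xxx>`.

cell (0,5): code 0100 → (0.449,6.000)–(1.000,5.040)
cell (0,6): code 1100 → (0.647,7.000)–(0.449,6.000)
cell (0,7): code 1000 → (1.000,7.385)–(0.647,7.000)
cell (1,4): code 0100 → (1.075,5.000)–(2.000,4.732)
cell (1,5): code 1110 → (1.000,5.040)–(1.075,5.000)
cell (1,7): code 1001 → (2.000,7.884)–(1.000,7.385)
cell (2,4): code 0010 → (2.000,4.732)–(2.689,5.000)
cell (2,5): code 0111 → (2.689,5.000)–(3.000,5.141)
cell (2,7): code 1101 → (2.109,8.000)–(2.000,7.884)
cell (2,8): code 1000 → (3.000,8.454)–(2.109,8.000)
cell (3,5): code 0110 → (3.000,5.141)–(4.000,5.899)
cell (3,8): code 1001 → (4.000,8.606)–(3.000,8.454)
cell (4,5): code 0010 → (4.000,5.899)–(4.080,6.000)
cell (4,6): code 0011 → (4.080,6.000)–(4.914,7.000)
cell (4,7): code 0011 → (4.914,7.000)–(4.769,8.000)
cell (4,8): code 0001 → (4.769,8.000)–(4.000,8.606)
total: 16 segments, chained into 1 closed loop(s), length Σ = 12.741613

segments=16 loops=1 length=12.742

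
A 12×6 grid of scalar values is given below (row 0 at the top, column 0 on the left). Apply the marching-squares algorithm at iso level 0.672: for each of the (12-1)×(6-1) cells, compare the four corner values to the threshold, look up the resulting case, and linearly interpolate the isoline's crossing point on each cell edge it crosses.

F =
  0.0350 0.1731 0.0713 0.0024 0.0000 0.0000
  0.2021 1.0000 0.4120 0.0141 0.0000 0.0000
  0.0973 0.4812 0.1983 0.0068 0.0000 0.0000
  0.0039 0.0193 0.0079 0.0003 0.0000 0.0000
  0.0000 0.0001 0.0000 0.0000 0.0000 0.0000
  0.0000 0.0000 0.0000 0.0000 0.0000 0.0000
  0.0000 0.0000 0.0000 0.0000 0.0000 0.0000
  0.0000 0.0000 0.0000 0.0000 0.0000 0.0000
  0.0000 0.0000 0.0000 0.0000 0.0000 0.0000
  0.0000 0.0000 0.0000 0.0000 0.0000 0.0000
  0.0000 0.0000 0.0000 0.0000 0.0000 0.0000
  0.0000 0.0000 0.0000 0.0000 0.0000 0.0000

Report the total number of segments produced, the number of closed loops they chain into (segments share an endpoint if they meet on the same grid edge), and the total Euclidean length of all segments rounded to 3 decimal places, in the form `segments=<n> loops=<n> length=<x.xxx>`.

cell (0,0): code 0100 → (0.603,1.000)–(1.000,0.589)
cell (0,1): code 1000 → (1.000,1.558)–(0.603,1.000)
cell (1,0): code 0010 → (1.000,0.589)–(1.632,1.000)
cell (1,1): code 0001 → (1.632,1.000)–(1.000,1.558)
total: 4 segments, chained into 1 closed loop(s), length Σ = 2.852984

segments=4 loops=1 length=2.853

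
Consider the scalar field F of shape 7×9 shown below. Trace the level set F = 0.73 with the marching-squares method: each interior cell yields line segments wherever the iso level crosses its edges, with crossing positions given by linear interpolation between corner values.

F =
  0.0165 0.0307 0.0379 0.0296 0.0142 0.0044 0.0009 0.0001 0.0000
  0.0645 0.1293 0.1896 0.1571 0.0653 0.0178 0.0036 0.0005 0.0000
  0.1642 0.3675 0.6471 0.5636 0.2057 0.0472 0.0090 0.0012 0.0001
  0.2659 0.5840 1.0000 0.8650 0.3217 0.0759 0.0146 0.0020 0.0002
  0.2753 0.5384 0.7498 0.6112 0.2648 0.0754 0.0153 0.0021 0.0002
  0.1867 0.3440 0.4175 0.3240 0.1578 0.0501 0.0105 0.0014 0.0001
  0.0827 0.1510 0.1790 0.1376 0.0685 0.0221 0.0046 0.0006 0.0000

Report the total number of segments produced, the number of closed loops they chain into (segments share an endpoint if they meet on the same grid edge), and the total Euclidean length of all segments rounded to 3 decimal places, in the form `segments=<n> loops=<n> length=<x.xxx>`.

cell (2,1): code 0100 → (2.235,2.000)–(3.000,1.351)
cell (2,2): code 1100 → (2.552,3.000)–(2.235,2.000)
cell (2,3): code 1000 → (3.000,3.248)–(2.552,3.000)
cell (3,1): code 0110 → (3.000,1.351)–(4.000,1.906)
cell (3,2): code 1011 → (4.000,2.143)–(3.532,3.000)
cell (3,3): code 0001 → (3.532,3.000)–(3.000,3.248)
cell (4,1): code 0010 → (4.000,1.906)–(4.060,2.000)
cell (4,2): code 0001 → (4.060,2.000)–(4.000,2.143)
total: 8 segments, chained into 1 closed loop(s), length Σ = 5.537997

segments=8 loops=1 length=5.538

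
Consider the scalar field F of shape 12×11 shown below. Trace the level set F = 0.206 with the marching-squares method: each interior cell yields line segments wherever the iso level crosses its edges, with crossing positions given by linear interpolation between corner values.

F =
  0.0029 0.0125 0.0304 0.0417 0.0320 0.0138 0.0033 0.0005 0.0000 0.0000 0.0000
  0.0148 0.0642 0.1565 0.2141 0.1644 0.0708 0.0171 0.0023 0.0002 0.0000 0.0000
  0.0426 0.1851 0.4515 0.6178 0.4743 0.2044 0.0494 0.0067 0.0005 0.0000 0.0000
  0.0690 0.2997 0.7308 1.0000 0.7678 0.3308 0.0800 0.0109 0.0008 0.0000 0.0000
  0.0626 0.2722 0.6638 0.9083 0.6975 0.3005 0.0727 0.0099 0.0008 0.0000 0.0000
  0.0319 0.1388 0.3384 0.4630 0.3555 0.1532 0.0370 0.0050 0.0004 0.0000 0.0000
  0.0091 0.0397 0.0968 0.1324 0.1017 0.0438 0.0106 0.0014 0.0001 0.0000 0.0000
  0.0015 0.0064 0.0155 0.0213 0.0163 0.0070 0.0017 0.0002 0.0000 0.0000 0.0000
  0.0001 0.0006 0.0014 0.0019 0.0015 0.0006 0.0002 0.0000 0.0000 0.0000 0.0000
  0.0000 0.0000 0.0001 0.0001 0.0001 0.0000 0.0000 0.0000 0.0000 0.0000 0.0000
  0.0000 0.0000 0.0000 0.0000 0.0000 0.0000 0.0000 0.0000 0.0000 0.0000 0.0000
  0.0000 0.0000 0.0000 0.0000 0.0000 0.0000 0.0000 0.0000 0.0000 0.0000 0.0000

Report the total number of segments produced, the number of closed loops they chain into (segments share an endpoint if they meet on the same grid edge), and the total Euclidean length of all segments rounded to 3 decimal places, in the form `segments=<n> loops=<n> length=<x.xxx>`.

cell (0,2): code 0100 → (0.953,3.000)–(1.000,2.859)
cell (0,3): code 1000 → (1.000,3.163)–(0.953,3.000)
cell (1,1): code 0100 → (1.168,2.000)–(2.000,1.078)
cell (1,2): code 1110 → (1.000,2.859)–(1.168,2.000)
cell (1,3): code 1101 → (1.134,4.000)–(1.000,3.163)
cell (1,4): code 1000 → (2.000,4.994)–(1.134,4.000)
cell (2,0): code 0100 → (2.182,1.000)–(3.000,0.594)
cell (2,1): code 1110 → (2.000,1.078)–(2.182,1.000)
cell (2,4): code 1101 → (2.013,5.000)–(2.000,4.994)
cell (2,5): code 1000 → (3.000,5.498)–(2.013,5.000)
cell (3,0): code 0110 → (3.000,0.594)–(4.000,0.684)
cell (3,5): code 1001 → (4.000,5.415)–(3.000,5.498)
cell (4,0): code 0010 → (4.000,0.684)–(4.496,1.000)
cell (4,1): code 0111 → (4.496,1.000)–(5.000,1.337)
cell (4,4): code 1011 → (5.000,4.739)–(4.642,5.000)
cell (4,5): code 0001 → (4.642,5.000)–(4.000,5.415)
cell (5,1): code 0010 → (5.000,1.337)–(5.548,2.000)
cell (5,2): code 0011 → (5.548,2.000)–(5.777,3.000)
cell (5,3): code 0011 → (5.777,3.000)–(5.589,4.000)
cell (5,4): code 0001 → (5.589,4.000)–(5.000,4.739)
total: 20 segments, chained into 1 closed loop(s), length Σ = 15.090249

segments=20 loops=1 length=15.090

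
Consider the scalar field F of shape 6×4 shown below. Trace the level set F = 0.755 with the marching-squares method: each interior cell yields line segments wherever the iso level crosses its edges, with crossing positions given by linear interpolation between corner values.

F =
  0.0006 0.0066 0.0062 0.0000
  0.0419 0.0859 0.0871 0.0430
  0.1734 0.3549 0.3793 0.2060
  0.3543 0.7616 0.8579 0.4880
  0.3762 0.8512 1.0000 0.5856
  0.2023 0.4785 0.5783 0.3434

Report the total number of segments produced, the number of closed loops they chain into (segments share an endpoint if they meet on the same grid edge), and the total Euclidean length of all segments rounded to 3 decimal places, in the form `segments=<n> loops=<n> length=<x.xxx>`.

segments=8 loops=1 length=5.667

cell (2,0): code 0100 → (2.984,1.000)–(3.000,0.984)
cell (2,1): code 1100 → (2.785,2.000)–(2.984,1.000)
cell (2,2): code 1000 → (3.000,2.278)–(2.785,2.000)
cell (3,0): code 0110 → (3.000,0.984)–(4.000,0.797)
cell (3,2): code 1001 → (4.000,2.591)–(3.000,2.278)
cell (4,0): code 0010 → (4.000,0.797)–(4.258,1.000)
cell (4,1): code 0011 → (4.258,1.000)–(4.581,2.000)
cell (4,2): code 0001 → (4.581,2.000)–(4.000,2.591)
total: 8 segments, chained into 1 closed loop(s), length Σ = 5.666959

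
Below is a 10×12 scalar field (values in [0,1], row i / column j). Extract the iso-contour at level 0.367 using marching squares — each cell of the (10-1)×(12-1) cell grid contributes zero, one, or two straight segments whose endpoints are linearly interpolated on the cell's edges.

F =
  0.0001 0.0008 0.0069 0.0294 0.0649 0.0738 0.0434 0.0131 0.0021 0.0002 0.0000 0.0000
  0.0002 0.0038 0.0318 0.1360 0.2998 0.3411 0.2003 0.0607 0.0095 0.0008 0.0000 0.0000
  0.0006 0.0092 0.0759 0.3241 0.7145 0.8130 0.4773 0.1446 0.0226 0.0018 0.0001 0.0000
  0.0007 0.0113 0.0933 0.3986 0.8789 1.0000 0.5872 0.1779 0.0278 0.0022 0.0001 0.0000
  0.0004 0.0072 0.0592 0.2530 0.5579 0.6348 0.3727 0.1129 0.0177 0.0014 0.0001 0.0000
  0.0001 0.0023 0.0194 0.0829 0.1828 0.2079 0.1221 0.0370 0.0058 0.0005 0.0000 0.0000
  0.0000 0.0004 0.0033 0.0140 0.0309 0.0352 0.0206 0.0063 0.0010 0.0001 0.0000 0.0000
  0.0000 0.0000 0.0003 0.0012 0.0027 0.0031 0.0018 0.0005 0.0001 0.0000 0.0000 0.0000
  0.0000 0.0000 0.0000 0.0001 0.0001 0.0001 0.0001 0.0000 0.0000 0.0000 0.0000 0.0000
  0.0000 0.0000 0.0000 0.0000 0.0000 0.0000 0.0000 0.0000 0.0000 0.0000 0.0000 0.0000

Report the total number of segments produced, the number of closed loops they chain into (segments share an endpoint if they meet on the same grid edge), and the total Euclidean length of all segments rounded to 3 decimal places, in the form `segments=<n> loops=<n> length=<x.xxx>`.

cell (1,3): code 0100 → (1.162,4.000)–(2.000,3.110)
cell (1,4): code 1100 → (1.055,5.000)–(1.162,4.000)
cell (1,5): code 1100 → (1.602,6.000)–(1.055,5.000)
cell (1,6): code 1000 → (2.000,6.332)–(1.602,6.000)
cell (2,2): code 0100 → (2.576,3.000)–(3.000,2.896)
cell (2,3): code 1110 → (2.000,3.110)–(2.576,3.000)
cell (2,6): code 1001 → (3.000,6.538)–(2.000,6.332)
cell (3,2): code 0010 → (3.000,2.896)–(3.217,3.000)
cell (3,3): code 0111 → (3.217,3.000)–(4.000,3.374)
cell (3,6): code 1001 → (4.000,6.022)–(3.000,6.538)
cell (4,3): code 0010 → (4.000,3.374)–(4.509,4.000)
cell (4,4): code 0011 → (4.509,4.000)–(4.627,5.000)
cell (4,5): code 0011 → (4.627,5.000)–(4.023,6.000)
cell (4,6): code 0001 → (4.023,6.000)–(4.000,6.022)
total: 14 segments, chained into 1 closed loop(s), length Σ = 11.177476

segments=14 loops=1 length=11.177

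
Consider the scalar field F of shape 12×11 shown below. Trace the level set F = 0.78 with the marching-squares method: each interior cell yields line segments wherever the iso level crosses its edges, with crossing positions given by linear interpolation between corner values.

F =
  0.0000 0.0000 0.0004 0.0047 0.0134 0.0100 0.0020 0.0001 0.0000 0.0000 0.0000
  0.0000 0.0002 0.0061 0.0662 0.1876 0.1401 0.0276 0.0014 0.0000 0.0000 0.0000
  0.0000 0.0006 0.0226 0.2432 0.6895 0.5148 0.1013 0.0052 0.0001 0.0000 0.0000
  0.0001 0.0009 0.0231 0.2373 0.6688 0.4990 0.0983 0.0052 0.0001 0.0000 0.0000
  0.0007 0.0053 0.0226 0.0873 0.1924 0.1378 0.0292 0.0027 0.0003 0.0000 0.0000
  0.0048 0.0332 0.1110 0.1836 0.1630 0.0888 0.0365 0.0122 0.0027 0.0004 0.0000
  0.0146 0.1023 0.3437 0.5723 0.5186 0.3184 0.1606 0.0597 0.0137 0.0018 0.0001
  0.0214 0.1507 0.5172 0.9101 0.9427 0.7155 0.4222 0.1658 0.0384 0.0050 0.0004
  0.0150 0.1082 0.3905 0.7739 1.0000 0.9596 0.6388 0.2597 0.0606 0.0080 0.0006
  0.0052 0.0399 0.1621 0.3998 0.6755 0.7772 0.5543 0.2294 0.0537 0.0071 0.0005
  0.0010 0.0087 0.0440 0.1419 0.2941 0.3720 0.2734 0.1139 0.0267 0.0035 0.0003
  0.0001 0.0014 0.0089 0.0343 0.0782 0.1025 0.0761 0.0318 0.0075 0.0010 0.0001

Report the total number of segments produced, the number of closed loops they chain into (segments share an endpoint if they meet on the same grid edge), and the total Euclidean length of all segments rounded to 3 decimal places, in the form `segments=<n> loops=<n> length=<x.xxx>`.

segments=10 loops=1 length=8.061

cell (6,2): code 0100 → (6.615,3.000)–(7.000,2.669)
cell (6,3): code 1100 → (6.616,4.000)–(6.615,3.000)
cell (6,4): code 1000 → (7.000,4.716)–(6.616,4.000)
cell (7,2): code 0010 → (7.000,2.669)–(7.955,3.000)
cell (7,3): code 0111 → (7.955,3.000)–(8.000,3.027)
cell (7,4): code 1101 → (7.264,5.000)–(7.000,4.716)
cell (7,5): code 1000 → (8.000,5.560)–(7.264,5.000)
cell (8,3): code 0010 → (8.000,3.027)–(8.678,4.000)
cell (8,4): code 0011 → (8.678,4.000)–(8.985,5.000)
cell (8,5): code 0001 → (8.985,5.000)–(8.000,5.560)
total: 10 segments, chained into 1 closed loop(s), length Σ = 8.060526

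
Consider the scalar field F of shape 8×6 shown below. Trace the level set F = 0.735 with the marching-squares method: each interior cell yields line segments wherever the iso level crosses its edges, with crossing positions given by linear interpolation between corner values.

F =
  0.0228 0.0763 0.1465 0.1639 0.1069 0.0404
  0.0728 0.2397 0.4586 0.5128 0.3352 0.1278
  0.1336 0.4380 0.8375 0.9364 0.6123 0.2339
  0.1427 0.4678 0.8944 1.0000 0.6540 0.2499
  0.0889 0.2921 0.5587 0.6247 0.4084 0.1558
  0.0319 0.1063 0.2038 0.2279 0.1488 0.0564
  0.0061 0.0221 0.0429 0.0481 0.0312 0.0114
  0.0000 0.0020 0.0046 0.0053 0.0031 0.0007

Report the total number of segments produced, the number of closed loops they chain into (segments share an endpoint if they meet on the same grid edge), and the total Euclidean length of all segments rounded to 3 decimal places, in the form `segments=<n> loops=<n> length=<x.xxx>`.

cell (1,1): code 0100 → (1.729,2.000)–(2.000,1.743)
cell (1,2): code 1100 → (1.525,3.000)–(1.729,2.000)
cell (1,3): code 1000 → (2.000,3.621)–(1.525,3.000)
cell (2,1): code 0110 → (2.000,1.743)–(3.000,1.626)
cell (2,3): code 1001 → (3.000,3.766)–(2.000,3.621)
cell (3,1): code 0010 → (3.000,1.626)–(3.475,2.000)
cell (3,2): code 0011 → (3.475,2.000)–(3.706,3.000)
cell (3,3): code 0001 → (3.706,3.000)–(3.000,3.766)
total: 8 segments, chained into 1 closed loop(s), length Σ = 6.865602

segments=8 loops=1 length=6.866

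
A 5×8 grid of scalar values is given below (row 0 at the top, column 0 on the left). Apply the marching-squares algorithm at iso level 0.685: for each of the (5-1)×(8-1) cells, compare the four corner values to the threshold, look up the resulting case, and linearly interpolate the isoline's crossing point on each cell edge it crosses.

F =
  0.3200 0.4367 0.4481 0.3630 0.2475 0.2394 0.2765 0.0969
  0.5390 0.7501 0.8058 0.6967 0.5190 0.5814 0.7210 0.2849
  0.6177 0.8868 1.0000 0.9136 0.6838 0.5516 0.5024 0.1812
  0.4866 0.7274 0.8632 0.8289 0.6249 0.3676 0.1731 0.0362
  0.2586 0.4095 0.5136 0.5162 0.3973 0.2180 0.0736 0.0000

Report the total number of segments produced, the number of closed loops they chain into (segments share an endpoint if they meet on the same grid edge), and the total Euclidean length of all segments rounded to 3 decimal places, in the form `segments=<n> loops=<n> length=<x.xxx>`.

segments=16 loops=2 length=11.161

cell (0,0): code 0100 → (0.792,1.000)–(1.000,0.692)
cell (0,1): code 1100 → (0.662,2.000)–(0.792,1.000)
cell (0,2): code 1100 → (0.965,3.000)–(0.662,2.000)
cell (0,3): code 1000 → (1.000,3.066)–(0.965,3.000)
cell (0,5): code 0100 → (0.919,6.000)–(1.000,5.742)
cell (0,6): code 1000 → (1.000,6.083)–(0.919,6.000)
cell (1,0): code 0110 → (1.000,0.692)–(2.000,0.250)
cell (1,3): code 1001 → (2.000,3.995)–(1.000,3.066)
cell (1,5): code 0010 → (1.000,5.742)–(1.165,6.000)
cell (1,6): code 0001 → (1.165,6.000)–(1.000,6.083)
cell (2,0): code 0110 → (2.000,0.250)–(3.000,0.824)
cell (2,3): code 1001 → (3.000,3.705)–(2.000,3.995)
cell (3,0): code 0010 → (3.000,0.824)–(3.133,1.000)
cell (3,1): code 0011 → (3.133,1.000)–(3.510,2.000)
cell (3,2): code 0011 → (3.510,2.000)–(3.460,3.000)
cell (3,3): code 0001 → (3.460,3.000)–(3.000,3.705)
total: 16 segments, chained into 2 closed loop(s), length Σ = 11.160580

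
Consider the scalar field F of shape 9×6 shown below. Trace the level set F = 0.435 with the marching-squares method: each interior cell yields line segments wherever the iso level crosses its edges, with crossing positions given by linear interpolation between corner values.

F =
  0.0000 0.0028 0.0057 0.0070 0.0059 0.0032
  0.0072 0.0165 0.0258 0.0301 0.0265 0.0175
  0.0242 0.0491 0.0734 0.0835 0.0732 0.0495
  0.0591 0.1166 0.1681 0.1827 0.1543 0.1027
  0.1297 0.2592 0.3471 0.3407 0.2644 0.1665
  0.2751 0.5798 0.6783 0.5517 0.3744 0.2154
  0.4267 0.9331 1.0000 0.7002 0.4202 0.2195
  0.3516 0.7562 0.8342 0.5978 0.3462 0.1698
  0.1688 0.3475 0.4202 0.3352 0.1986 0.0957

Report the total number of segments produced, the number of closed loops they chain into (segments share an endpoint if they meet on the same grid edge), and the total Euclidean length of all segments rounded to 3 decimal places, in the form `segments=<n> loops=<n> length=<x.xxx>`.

cell (4,0): code 0100 → (4.548,1.000)–(5.000,0.525)
cell (4,1): code 1100 → (4.265,2.000)–(4.548,1.000)
cell (4,2): code 1100 → (4.447,3.000)–(4.265,2.000)
cell (4,3): code 1000 → (5.000,3.658)–(4.447,3.000)
cell (5,0): code 0110 → (5.000,0.525)–(6.000,0.016)
cell (5,3): code 1001 → (6.000,3.947)–(5.000,3.658)
cell (6,0): code 0110 → (6.000,0.016)–(7.000,0.206)
cell (6,3): code 1001 → (7.000,3.647)–(6.000,3.947)
cell (7,0): code 0010 → (7.000,0.206)–(7.786,1.000)
cell (7,1): code 0011 → (7.786,1.000)–(7.964,2.000)
cell (7,2): code 0011 → (7.964,2.000)–(7.620,3.000)
cell (7,3): code 0001 → (7.620,3.000)–(7.000,3.647)
total: 12 segments, chained into 1 closed loop(s), length Σ = 11.882146

segments=12 loops=1 length=11.882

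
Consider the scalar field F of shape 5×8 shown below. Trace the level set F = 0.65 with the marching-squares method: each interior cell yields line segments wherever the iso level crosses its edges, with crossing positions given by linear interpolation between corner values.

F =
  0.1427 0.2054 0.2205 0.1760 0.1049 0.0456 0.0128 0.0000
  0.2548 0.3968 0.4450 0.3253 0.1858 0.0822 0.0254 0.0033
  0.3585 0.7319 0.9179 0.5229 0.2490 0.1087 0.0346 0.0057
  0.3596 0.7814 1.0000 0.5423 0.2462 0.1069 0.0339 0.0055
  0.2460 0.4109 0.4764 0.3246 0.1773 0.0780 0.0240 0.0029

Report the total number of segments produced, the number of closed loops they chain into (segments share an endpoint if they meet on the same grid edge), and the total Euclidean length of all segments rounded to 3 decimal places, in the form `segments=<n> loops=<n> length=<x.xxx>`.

cell (1,0): code 0100 → (1.756,1.000)–(2.000,0.781)
cell (1,1): code 1100 → (1.433,2.000)–(1.756,1.000)
cell (1,2): code 1000 → (2.000,2.678)–(1.433,2.000)
cell (2,0): code 0110 → (2.000,0.781)–(3.000,0.688)
cell (2,2): code 1001 → (3.000,2.765)–(2.000,2.678)
cell (3,0): code 0010 → (3.000,0.688)–(3.355,1.000)
cell (3,1): code 0011 → (3.355,1.000)–(3.668,2.000)
cell (3,2): code 0001 → (3.668,2.000)–(3.000,2.765)
total: 8 segments, chained into 1 closed loop(s), length Σ = 6.806445

segments=8 loops=1 length=6.806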